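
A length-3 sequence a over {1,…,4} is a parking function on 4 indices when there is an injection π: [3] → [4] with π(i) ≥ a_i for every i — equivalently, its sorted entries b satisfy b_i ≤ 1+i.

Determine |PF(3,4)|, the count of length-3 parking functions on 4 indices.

50

Count = (4−3+1)·(4+1)^(3−1) = 2 · 25 = 50
Example (2,3,4) → sorted (2,3,4): b_i ≤ 1+i ∀i, a PF.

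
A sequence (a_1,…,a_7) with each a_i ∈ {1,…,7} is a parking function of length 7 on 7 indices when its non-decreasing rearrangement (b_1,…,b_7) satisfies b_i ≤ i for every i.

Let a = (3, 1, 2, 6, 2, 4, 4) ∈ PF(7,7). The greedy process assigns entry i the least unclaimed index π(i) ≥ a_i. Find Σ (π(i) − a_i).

6

Σπ = 28 ({1..7} each once); Σa = 3+1+2+6+2+4+4 = 22; disp = 28−22 = 6.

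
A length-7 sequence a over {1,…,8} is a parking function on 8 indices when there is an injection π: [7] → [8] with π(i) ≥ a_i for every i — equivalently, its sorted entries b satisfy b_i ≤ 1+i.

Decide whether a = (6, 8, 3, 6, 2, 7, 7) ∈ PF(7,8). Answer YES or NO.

Rearranged: b = (2, 3, 6, 6, 7, 7, 8).
  b_1=2 ≤ 2
  b_2=3 ≤ 3
  b_3=6 > 4
  fails at i=3 ⇒ NO

NO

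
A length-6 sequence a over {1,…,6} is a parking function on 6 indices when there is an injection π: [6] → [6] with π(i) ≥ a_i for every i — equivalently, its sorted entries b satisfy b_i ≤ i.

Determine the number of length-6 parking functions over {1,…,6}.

|PF(6,6)| = (6−6+1)·(6+1)^(6−1) = 1 · 16807 = 16807 [KW]
E.g. (3,1,6,2,4,3) → sorted (1,2,3,3,4,6): b_i ≤ i ∀i, a PF.

16807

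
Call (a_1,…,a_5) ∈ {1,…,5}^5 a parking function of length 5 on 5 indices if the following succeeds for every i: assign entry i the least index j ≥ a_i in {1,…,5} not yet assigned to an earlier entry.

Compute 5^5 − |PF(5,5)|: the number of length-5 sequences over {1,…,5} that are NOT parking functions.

1829

|PF| = 1·6^4 = 1×1296 = 1296 [KW]
Check (3,5,4,5,5) → sorted (3,4,5,5,5): b_1=3>1, not a PF.
So 3125 − 1296 = 1829 fail.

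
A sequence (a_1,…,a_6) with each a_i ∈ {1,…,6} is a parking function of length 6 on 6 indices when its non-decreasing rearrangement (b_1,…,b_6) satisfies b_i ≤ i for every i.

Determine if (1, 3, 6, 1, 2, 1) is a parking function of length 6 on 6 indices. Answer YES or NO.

Rearranged: b = (1, 1, 1, 2, 3, 6).
  b_1=1 ≤ 1
  b_2=1 ≤ 2
  b_3=1 ≤ 3
  b_4=2 ≤ 4
  b_5=3 ≤ 5
  b_6=6 ≤ 6
All bounds hold ⇒ YES

YES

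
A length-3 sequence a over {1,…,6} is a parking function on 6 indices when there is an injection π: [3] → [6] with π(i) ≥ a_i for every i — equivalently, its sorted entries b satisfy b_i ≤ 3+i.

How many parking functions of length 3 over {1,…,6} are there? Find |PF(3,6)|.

#PF = (6+1−3)·(6+1)^{3−1} = 4 · 49 = 196 [KW]
One tuple (6,4,5) → sorted (4,5,6): b_i ≤ 3+i ∀i, a PF.

196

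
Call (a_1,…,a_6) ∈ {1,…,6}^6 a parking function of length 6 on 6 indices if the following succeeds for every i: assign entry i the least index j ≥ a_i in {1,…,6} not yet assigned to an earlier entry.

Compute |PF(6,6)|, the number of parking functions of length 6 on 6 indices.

#PF = (6−6+1)·(6+1)^(6−1) = 1 · 16807 = 16807 (Pollak)
E.g. (6,3,2,4,4,1) → sorted (1,2,3,4,4,6): b_i ≤ i ∀i, a PF.

16807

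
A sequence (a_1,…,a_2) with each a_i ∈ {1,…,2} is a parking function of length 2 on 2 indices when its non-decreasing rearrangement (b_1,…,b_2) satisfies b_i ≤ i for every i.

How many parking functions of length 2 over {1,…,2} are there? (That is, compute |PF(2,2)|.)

Count = (3−2)·3^(2−1) = 1×3 = 3 (Konheim–Weiss)
Example (1,2) → sorted (1,2): b_i ≤ i ∀i, a PF.

3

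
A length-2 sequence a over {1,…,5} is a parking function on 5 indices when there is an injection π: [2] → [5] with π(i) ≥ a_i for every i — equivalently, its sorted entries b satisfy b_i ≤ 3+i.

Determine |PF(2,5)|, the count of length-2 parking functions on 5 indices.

|PF| = (5−2+1)·(5+1)^(2−1) = 4 · 6 = 24 (Pollak)
E.g. (3,2) → sorted (2,3): b_i ≤ 3+i ∀i, a PF.

24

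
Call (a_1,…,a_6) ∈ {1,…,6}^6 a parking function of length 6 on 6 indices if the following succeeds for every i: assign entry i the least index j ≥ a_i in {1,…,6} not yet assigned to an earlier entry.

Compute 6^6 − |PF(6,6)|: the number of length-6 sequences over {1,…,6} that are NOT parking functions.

Count = (6−6+1)·(6+1)^(6−1) = 1·16807 = 16807 [KW]
One tuple (6,6,1,5,6,2) → sorted (1,2,5,6,6,6): b_3=5>3, not a PF.
6^6 − 16807 = 46656 − 16807 = 29849

29849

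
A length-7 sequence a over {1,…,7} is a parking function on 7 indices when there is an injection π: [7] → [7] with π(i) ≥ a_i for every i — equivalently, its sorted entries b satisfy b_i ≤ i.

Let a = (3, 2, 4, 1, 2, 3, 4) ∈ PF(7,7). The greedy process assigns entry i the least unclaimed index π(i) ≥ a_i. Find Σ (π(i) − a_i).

9

Σπ = 7·8/2 = 28 (π permutes [7]); Σa = 3+2+4+1+2+3+4 = 19; disp = 28−19 = 9.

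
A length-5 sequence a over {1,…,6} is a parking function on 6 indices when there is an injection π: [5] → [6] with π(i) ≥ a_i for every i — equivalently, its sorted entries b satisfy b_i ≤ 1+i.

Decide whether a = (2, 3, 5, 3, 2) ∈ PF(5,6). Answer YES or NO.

YES

Sorted: b = (2, 2, 3, 3, 5).
  b_1=2 ≤ 2
  b_2=2 ≤ 3
  b_3=3 ≤ 4
  b_4=3 ≤ 5
  b_5=5 ≤ 6
All bounds hold ⇒ YES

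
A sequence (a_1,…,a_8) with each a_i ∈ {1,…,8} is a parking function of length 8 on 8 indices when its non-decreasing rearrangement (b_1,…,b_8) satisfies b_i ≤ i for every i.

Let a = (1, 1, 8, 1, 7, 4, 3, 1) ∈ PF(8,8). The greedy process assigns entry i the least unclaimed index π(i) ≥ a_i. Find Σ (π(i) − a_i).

Σπ = 8·9/2 = 36 (π permutes [8]); Σa = 1+1+8+1+7+4+3+1 = 26; disp = 36−26 = 10.

10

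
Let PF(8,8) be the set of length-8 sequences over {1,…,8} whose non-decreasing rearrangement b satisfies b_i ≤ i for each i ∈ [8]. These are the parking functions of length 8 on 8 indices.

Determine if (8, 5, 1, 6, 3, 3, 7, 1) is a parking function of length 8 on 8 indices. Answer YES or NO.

Order a: b = (1, 1, 3, 3, 5, 6, 7, 8).
  b_1=1 ≤ 1
  b_2=1 ≤ 2
  b_3=3 ≤ 3
  b_4=3 ≤ 4
  b_5=5 ≤ 5
  b_6=6 ≤ 6
  b_7=7 ≤ 7
  b_8=8 ≤ 8
All bounds hold ⇒ YES

YES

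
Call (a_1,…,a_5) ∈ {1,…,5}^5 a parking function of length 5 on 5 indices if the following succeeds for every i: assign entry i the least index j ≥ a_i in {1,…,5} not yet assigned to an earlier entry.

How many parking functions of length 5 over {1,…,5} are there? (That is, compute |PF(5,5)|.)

1296

#PF = 1·6^4 = 1·1296 = 1296 (Pollak)
One tuple (4,1,2,3,5) → sorted (1,2,3,4,5): b_i ≤ i ∀i, a PF.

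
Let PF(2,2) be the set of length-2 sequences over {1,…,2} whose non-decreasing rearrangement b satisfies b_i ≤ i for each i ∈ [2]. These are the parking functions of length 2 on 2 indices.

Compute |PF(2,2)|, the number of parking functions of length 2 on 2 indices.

|PF| = (3−2)·3^(2−1) = 1 · 3 = 3 (Konheim–Weiss)
Example (1,2) → sorted (1,2): b_i ≤ i ∀i, a PF.

3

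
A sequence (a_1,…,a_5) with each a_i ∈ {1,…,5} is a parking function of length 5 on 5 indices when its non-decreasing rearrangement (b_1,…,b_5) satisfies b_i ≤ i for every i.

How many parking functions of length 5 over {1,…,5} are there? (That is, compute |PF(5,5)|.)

Count = 1·6^4 = 1×1296 = 1296 [KW]
Example (3,5,1,3,1) → sorted (1,1,3,3,5): b_i ≤ i ∀i, a PF.

1296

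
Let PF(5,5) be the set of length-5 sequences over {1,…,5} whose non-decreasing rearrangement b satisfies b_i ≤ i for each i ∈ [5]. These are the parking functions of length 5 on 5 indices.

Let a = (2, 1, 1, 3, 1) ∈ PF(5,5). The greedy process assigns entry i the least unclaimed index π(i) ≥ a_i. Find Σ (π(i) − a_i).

7

Σπ(i) = 1+…+5 = 15; Σa = 2+1+1+3+1 = 8; disp = 15−8 = 7.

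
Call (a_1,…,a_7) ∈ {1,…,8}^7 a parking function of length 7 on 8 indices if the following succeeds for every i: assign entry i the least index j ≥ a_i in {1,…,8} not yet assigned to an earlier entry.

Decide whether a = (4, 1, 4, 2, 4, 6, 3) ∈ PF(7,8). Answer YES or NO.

Order a: b = (1, 2, 3, 4, 4, 4, 6).
  b_1=1 ≤ 2
  b_2=2 ≤ 3
  b_3=3 ≤ 4
  b_4=4 ≤ 5
  b_5=4 ≤ 6
  b_6=4 ≤ 7
  b_7=6 ≤ 8
All bounds hold ⇒ YES

YES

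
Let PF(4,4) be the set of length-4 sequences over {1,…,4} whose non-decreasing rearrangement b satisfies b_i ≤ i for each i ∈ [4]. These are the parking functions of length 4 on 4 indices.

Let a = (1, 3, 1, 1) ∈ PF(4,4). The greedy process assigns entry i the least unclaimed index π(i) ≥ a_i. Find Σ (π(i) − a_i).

4

Σπ(i) = 1+…+4 = 10; Σa = 1+3+1+1 = 6; disp = 10−6 = 4.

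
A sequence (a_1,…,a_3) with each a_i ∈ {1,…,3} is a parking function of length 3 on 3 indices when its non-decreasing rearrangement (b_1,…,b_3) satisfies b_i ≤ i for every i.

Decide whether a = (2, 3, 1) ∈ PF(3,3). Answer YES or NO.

YES

Sorted: b = (1, 2, 3).
  b_1=1 ≤ 1
  b_2=2 ≤ 2
  b_3=3 ≤ 3
All bounds hold ⇒ YES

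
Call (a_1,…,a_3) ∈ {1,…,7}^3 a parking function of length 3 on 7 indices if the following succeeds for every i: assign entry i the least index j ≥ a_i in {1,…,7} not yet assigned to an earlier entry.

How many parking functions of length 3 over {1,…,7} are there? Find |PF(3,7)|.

320

|PF| = (8−3)·8^(3−1) = 5·64 = 320 [KW]
Example (7,6,5) → sorted (5,6,7): b_i ≤ 4+i ∀i, a PF.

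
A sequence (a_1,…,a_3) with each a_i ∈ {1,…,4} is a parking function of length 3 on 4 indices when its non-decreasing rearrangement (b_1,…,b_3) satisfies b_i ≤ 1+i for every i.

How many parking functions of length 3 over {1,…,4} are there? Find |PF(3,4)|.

50

Count = (4−3+1)·(4+1)^(3−1) = 2·25 = 50
One tuple (1,4,3) → sorted (1,3,4): b_i ≤ 1+i ∀i, a PF.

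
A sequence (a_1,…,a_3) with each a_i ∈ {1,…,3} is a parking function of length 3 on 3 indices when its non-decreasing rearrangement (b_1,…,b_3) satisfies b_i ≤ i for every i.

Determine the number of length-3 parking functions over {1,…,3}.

16

|PF| = (4−3)·4^(3−1) = 1×16 = 16 [KW]
E.g. (3,1,1) → sorted (1,1,3): b_i ≤ i ∀i, a PF.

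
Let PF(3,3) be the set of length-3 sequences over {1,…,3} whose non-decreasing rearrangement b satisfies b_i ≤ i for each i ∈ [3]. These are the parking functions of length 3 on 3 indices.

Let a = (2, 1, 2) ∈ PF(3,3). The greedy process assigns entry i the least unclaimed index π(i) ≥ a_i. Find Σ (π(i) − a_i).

Σπ = 3·4/2 = 6 (π permutes [3]); Σa = 2+1+2 = 5; disp = 6−5 = 1.

1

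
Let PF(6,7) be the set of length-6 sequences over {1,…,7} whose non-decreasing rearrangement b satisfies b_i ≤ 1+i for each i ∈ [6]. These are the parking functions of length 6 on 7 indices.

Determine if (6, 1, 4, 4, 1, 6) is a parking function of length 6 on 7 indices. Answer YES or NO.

Order a: b = (1, 1, 4, 4, 6, 6).
  b_1=1 ≤ 2
  b_2=1 ≤ 3
  b_3=4 ≤ 4
  b_4=4 ≤ 5
  b_5=6 ≤ 6
  b_6=6 ≤ 7
All bounds hold ⇒ YES

YES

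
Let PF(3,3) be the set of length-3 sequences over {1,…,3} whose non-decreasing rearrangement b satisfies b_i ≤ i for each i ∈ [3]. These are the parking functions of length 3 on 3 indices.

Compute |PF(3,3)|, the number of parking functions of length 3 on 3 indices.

#PF = (3+1−3)·(3+1)^{3−1} = 1×16 = 16 (Pollak)
Example (1,1,2) → sorted (1,1,2): b_i ≤ i ∀i, a PF.

16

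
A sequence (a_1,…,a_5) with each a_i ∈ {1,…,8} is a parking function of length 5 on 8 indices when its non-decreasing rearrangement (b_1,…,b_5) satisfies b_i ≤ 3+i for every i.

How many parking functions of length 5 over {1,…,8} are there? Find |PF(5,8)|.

#PF = (9−5)·9^(5−1) = 4 · 6561 = 26244 (Pollak)
E.g. (1,6,6,3,4) → sorted (1,3,4,6,6): b_i ≤ 3+i ∀i, a PF.

26244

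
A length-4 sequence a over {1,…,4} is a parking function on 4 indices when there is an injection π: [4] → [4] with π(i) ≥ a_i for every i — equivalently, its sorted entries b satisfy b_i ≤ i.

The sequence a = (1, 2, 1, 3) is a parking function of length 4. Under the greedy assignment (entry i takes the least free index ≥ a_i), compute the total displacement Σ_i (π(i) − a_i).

3

Σπ = 4·5/2 = 10 (π permutes [4]); Σa = 1+2+1+3 = 7; disp = 10−7 = 3.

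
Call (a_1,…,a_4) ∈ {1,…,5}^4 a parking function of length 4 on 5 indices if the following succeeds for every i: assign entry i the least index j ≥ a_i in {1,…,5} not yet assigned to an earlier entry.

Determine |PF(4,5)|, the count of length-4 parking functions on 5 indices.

|PF| = 2·6^3 = 2·216 = 432 [KW]
One tuple (4,2,2,5) → sorted (2,2,4,5): b_i ≤ 1+i ∀i, a PF.

432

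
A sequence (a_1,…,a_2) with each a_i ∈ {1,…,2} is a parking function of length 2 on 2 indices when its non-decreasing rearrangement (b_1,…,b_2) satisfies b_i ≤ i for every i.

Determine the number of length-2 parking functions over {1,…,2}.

3

#PF = (2+1−2)·(2+1)^{2−1} = 1 · 3 = 3 (Konheim–Weiss)
One tuple (2,1) → sorted (1,2): b_i ≤ i ∀i, a PF.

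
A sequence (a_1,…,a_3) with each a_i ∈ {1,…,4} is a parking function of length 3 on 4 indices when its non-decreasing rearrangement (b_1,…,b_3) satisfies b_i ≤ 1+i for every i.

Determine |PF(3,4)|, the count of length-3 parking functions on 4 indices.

Count = (4+1−3)·(4+1)^{3−1} = 2 · 25 = 50 [KW]
Example (1,1,1) → sorted (1,1,1): b_i ≤ 1+i ∀i, a PF.

50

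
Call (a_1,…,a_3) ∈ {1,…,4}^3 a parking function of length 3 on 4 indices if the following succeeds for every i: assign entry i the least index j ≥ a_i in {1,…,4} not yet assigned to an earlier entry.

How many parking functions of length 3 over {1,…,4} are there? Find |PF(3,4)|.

50

|PF| = (5−3)·5^(3−1) = 2×25 = 50 [KW]
Example (2,1,2) → sorted (1,2,2): b_i ≤ 1+i ∀i, a PF.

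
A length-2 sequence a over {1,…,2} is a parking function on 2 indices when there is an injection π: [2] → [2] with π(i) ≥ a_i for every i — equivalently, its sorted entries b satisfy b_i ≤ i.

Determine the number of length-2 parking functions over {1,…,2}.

3

Count = 1·3^1 = 1·3 = 3 (Pollak)
Example (1,1) → sorted (1,1): b_i ≤ i ∀i, a PF.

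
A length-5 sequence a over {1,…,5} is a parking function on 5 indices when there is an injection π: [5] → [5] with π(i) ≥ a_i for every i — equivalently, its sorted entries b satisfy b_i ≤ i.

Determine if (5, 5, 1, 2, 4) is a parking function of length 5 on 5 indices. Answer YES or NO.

Sorted: b = (1, 2, 4, 5, 5).
  b_1=1 ≤ 1
  b_2=2 ≤ 2
  b_3=4 > 3
  fails at i=3 ⇒ NO

NO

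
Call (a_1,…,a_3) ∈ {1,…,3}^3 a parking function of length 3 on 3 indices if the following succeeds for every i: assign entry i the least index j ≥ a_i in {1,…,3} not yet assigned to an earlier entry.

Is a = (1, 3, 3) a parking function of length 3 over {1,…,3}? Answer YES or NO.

Order a: b = (1, 3, 3).
  b_1=1 ≤ 1
  b_2=3 > 2
  fails at i=2 ⇒ NO

NO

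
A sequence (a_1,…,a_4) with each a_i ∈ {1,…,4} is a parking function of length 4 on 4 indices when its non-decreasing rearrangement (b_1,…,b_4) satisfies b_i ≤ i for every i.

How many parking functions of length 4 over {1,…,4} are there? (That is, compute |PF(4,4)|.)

125

|PF| = 1·5^3 = 1×125 = 125
One tuple (3,2,1,3) → sorted (1,2,3,3): b_i ≤ i ∀i, a PF.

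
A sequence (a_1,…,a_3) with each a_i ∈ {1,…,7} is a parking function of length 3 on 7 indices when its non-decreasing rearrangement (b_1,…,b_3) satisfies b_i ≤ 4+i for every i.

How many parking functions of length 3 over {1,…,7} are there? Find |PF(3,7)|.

320

|PF| = (7+1−3)·(7+1)^{3−1} = 5·64 = 320 [KW]
E.g. (2,4,4) → sorted (2,4,4): b_i ≤ 4+i ∀i, a PF.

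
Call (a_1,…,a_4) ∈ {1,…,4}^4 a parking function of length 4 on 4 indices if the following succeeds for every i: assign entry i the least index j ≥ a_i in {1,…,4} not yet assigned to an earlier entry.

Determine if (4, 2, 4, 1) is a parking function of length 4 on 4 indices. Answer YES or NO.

Order a: b = (1, 2, 4, 4).
  b_1=1 ≤ 1
  b_2=2 ≤ 2
  b_3=4 > 3
  fails at i=3 ⇒ NO

NO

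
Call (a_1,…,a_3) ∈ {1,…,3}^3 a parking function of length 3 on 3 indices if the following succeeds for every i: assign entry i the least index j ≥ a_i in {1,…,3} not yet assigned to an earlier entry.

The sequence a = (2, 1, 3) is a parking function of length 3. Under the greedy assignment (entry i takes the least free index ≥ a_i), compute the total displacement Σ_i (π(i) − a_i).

0

Σπ = 3·4/2 = 6 (π permutes [3]); Σa = 2+1+3 = 6; disp = 6−6 = 0.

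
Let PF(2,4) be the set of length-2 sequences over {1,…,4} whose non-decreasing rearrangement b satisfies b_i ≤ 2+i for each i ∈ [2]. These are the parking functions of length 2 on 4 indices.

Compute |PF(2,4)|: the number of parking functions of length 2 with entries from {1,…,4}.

15

#PF = 3·5^1 = 3·5 = 15
E.g. (4,2) → sorted (2,4): b_i ≤ 2+i ∀i, a PF.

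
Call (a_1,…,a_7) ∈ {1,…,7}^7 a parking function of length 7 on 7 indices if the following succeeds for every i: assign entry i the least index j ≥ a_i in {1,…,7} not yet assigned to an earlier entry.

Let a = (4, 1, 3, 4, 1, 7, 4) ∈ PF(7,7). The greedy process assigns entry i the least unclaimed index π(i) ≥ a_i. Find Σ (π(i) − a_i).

Σπ = 28 ({1..7} each once); Σa = 4+1+3+4+1+7+4 = 24; disp = 28−24 = 4.

4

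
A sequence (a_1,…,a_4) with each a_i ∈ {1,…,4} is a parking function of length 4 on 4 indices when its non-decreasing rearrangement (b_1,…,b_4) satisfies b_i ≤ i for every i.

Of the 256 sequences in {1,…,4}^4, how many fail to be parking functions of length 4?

131

Count = (4+1−4)·(4+1)^{4−1} = 1×125 = 125
One tuple (3,3,2,2) → sorted (2,2,3,3): b_1=2>1, not a PF.
4^4 − 125 = 256 − 125 = 131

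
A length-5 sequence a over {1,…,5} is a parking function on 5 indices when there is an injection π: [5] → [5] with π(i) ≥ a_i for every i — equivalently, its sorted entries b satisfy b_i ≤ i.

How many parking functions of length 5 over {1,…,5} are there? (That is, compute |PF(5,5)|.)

1296

Count = (5+1−5)·(5+1)^{5−1} = 1×1296 = 1296 (Pollak)
Check (2,1,4,1,5) → sorted (1,1,2,4,5): b_i ≤ i ∀i, a PF.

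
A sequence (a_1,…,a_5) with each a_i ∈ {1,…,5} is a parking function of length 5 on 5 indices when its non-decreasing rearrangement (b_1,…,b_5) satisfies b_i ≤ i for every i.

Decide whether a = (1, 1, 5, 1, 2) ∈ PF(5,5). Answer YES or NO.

Sorted: b = (1, 1, 1, 2, 5).
  b_1=1 ≤ 1
  b_2=1 ≤ 2
  b_3=1 ≤ 3
  b_4=2 ≤ 4
  b_5=5 ≤ 5
All bounds hold ⇒ YES

YES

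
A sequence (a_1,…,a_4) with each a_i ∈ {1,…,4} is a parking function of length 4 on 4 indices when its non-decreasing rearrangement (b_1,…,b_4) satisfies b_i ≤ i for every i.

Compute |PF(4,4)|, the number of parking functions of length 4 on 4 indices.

125

#PF = (4−4+1)·(4+1)^(4−1) = 1×125 = 125 [KW]
One tuple (3,2,1,4) → sorted (1,2,3,4): b_i ≤ i ∀i, a PF.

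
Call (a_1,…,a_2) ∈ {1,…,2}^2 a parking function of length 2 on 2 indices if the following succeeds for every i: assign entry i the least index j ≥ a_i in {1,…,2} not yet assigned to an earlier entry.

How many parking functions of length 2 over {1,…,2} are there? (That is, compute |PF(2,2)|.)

3

|PF(2,2)| = (2−2+1)·(2+1)^(2−1) = 1×3 = 3
Check (1,2) → sorted (1,2): b_i ≤ i ∀i, a PF.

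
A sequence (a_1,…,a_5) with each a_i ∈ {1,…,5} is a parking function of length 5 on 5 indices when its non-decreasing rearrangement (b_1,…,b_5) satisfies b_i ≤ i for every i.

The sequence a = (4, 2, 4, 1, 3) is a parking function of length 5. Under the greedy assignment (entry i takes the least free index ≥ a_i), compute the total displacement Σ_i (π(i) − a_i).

1

Σπ(i) = 1+…+5 = 15; Σa = 4+2+4+1+3 = 14; disp = 15−14 = 1.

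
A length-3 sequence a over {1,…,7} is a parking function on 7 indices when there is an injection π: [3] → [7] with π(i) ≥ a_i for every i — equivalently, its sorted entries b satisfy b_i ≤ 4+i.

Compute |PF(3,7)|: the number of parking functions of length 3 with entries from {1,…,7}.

320

|PF| = (7−3+1)·(7+1)^(3−1) = 5 · 64 = 320 (Pollak)
Check (7,5,2) → sorted (2,5,7): b_i ≤ 4+i ∀i, a PF.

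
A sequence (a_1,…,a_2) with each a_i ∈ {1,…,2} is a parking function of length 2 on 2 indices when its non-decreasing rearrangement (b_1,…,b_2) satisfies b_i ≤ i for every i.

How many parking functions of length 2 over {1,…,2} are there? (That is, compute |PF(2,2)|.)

#PF = (3−2)·3^(2−1) = 1·3 = 3 [KW]
Example (2,1) → sorted (1,2): b_i ≤ i ∀i, a PF.

3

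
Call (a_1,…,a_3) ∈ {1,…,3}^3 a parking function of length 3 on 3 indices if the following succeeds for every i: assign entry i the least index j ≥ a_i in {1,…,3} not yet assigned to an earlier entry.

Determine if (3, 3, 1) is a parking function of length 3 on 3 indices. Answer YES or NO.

Order a: b = (1, 3, 3).
  b_1=1 ≤ 1
  b_2=3 > 2
  fails at i=2 ⇒ NO

NO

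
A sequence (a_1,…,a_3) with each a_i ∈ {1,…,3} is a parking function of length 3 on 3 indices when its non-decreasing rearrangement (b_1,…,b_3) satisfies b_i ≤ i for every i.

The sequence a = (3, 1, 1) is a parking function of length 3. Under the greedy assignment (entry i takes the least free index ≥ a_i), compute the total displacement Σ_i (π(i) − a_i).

Σπ = 6 ({1..3} each once); Σa = 3+1+1 = 5; disp = 6−5 = 1.

1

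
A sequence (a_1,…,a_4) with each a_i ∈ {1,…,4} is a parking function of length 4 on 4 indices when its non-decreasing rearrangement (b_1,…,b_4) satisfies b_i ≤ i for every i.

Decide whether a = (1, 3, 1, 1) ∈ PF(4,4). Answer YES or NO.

Sorted: b = (1, 1, 1, 3).
  b_1=1 ≤ 1
  b_2=1 ≤ 2
  b_3=1 ≤ 3
  b_4=3 ≤ 4
All bounds hold ⇒ YES

YES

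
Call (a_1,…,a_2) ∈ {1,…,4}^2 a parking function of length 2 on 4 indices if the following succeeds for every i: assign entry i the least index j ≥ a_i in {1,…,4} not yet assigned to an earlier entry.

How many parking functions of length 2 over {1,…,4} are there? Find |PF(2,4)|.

|PF| = (5−2)·5^(2−1) = 3×5 = 15 [KW]
E.g. (3,1) → sorted (1,3): b_i ≤ 2+i ∀i, a PF.

15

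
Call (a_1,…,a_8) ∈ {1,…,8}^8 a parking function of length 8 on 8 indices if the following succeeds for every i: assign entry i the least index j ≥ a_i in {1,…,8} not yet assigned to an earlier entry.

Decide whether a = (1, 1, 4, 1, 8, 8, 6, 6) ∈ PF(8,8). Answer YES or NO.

NO

Order a: b = (1, 1, 1, 4, 6, 6, 8, 8).
  b_1=1 ≤ 1
  b_2=1 ≤ 2
  b_3=1 ≤ 3
  b_4=4 ≤ 4
  b_5=6 > 5
  fails at i=5 ⇒ NO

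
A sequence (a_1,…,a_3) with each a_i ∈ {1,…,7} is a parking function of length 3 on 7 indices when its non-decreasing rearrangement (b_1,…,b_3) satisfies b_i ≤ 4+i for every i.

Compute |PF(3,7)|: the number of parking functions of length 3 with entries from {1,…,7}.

320

#PF = 5·8^2 = 5 · 64 = 320 (Konheim–Weiss)
Example (7,2,6) → sorted (2,6,7): b_i ≤ 4+i ∀i, a PF.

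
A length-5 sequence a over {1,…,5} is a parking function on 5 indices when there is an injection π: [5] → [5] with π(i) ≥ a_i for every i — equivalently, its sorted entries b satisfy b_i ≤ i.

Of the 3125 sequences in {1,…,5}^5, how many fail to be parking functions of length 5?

#PF = (5+1−5)·(5+1)^{5−1} = 1·1296 = 1296
Check (4,5,3,2,3) → sorted (2,3,3,4,5): b_1=2>1, not a PF.
Total 3125; non-PF = 3125−1296 = 1829

1829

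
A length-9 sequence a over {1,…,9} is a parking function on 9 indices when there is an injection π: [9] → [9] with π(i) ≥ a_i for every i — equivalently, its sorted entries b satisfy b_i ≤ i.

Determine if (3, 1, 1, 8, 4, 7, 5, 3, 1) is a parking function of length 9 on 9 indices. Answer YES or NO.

Rearranged: b = (1, 1, 1, 3, 3, 4, 5, 7, 8).
  b_1=1 ≤ 1
  b_2=1 ≤ 2
  b_3=1 ≤ 3
  b_4=3 ≤ 4
  b_5=3 ≤ 5
  b_6=4 ≤ 6
  b_7=5 ≤ 7
  b_8=7 ≤ 8
  b_9=8 ≤ 9
All bounds hold ⇒ YES

YES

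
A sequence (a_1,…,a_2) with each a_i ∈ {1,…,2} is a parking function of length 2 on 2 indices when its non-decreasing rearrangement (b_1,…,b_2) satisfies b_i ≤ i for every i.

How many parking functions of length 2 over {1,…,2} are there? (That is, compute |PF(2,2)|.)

Count = 1·3^1 = 1·3 = 3 [KW]
Example (1,1) → sorted (1,1): b_i ≤ i ∀i, a PF.

3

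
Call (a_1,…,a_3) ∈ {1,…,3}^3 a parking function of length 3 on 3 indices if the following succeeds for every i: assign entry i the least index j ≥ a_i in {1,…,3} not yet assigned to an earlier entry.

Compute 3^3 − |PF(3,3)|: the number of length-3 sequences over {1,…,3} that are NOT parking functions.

|PF(3,3)| = (4−3)·4^(3−1) = 1×16 = 16 (Pollak)
Example (2,3,3) → sorted (2,3,3): b_1=2>1, not a PF.
Total 27; non-PF = 27−16 = 11

11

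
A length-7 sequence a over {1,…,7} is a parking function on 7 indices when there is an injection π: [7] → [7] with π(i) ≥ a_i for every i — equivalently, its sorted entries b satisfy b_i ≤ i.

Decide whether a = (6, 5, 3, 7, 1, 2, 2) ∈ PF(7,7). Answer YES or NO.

YES

Order a: b = (1, 2, 2, 3, 5, 6, 7).
  b_1=1 ≤ 1
  b_2=2 ≤ 2
  b_3=2 ≤ 3
  b_4=3 ≤ 4
  b_5=5 ≤ 5
  b_6=6 ≤ 6
  b_7=7 ≤ 7
All bounds hold ⇒ YES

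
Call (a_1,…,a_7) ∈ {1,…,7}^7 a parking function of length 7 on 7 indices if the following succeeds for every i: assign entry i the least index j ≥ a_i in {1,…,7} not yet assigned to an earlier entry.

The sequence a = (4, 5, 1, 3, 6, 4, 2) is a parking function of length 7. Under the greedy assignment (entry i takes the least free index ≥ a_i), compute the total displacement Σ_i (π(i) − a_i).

Σπ = 7·8/2 = 28 (π permutes [7]); Σa = 4+5+1+3+6+4+2 = 25; disp = 28−25 = 3.

3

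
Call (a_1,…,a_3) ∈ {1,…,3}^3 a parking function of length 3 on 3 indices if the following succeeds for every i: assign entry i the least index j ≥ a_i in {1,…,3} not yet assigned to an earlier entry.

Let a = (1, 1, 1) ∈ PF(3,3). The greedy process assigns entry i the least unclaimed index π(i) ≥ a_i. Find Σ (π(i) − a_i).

3

Σπ = 3·4/2 = 6 (π permutes [3]); Σa = 1+1+1 = 3; disp = 6−3 = 3.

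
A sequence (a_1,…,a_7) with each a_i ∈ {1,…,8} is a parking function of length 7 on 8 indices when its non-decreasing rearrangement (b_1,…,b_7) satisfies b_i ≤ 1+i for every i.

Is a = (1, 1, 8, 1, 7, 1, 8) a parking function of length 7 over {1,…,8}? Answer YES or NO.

Rearranged: b = (1, 1, 1, 1, 7, 8, 8).
  b_1=1 ≤ 2
  b_2=1 ≤ 3
  b_3=1 ≤ 4
  b_4=1 ≤ 5
  b_5=7 > 6
  fails at i=5 ⇒ NO

NO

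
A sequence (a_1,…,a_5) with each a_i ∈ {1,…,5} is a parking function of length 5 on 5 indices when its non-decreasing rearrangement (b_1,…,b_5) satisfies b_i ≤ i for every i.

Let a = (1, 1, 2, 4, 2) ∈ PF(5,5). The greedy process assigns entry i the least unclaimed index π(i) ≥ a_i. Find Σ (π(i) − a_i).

Σπ = 15 ({1..5} each once); Σa = 1+1+2+4+2 = 10; disp = 15−10 = 5.

5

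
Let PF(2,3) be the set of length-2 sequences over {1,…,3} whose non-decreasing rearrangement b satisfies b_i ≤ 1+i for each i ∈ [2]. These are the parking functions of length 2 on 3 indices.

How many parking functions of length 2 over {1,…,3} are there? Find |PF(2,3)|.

|PF| = (3−2+1)·(3+1)^(2−1) = 2·4 = 8 (Konheim–Weiss)
One tuple (2,2) → sorted (2,2): b_i ≤ 1+i ∀i, a PF.

8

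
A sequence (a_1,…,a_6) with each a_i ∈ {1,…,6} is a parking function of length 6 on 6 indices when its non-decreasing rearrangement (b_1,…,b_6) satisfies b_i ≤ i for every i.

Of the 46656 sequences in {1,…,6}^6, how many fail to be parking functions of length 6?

29849

Count = (7−6)·7^(6−1) = 1·16807 = 16807 [KW]
E.g. (1,6,3,6,6,2) → sorted (1,2,3,6,6,6): b_4=6>4, not a PF.
6^6 − 16807 = 46656 − 16807 = 29849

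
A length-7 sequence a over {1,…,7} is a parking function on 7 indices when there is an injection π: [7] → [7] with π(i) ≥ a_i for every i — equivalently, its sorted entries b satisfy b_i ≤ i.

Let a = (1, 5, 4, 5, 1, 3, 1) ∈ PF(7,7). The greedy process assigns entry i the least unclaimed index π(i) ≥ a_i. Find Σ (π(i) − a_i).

Σπ = 28 ({1..7} each once); Σa = 1+5+4+5+1+3+1 = 20; disp = 28−20 = 8.

8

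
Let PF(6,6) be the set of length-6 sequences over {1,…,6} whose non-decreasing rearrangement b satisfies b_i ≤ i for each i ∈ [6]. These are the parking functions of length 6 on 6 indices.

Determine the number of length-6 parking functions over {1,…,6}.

16807

|PF| = 1·7^5 = 1 · 16807 = 16807 [KW]
E.g. (3,2,2,1,4,4) → sorted (1,2,2,3,4,4): b_i ≤ i ∀i, a PF.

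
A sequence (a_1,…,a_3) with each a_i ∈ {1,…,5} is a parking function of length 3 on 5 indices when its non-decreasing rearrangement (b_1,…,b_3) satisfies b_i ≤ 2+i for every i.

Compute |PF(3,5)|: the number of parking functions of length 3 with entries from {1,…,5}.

|PF(3,5)| = 3·6^2 = 3·36 = 108 (Konheim–Weiss)
Check (2,4,1) → sorted (1,2,4): b_i ≤ 2+i ∀i, a PF.

108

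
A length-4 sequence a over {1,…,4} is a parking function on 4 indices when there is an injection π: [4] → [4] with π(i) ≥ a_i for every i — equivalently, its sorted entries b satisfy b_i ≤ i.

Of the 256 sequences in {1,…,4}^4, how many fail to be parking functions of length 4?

|PF(4,4)| = (4−4+1)·(4+1)^(4−1) = 1×125 = 125 (Konheim–Weiss)
One tuple (3,3,1,4) → sorted (1,3,3,4): b_2=3>2, not a PF.
So 256 − 125 = 131 fail.

131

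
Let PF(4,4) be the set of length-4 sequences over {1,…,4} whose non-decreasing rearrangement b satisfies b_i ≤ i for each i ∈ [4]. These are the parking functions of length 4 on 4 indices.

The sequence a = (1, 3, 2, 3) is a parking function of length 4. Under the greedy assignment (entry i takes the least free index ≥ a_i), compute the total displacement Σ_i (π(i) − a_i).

1

Σπ = 4·5/2 = 10 (π permutes [4]); Σa = 1+3+2+3 = 9; disp = 10−9 = 1.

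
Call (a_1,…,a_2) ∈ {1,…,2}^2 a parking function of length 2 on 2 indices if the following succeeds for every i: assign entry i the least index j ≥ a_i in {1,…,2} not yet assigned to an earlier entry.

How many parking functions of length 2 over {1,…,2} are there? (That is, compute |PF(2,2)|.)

3

Count = (2+1−2)·(2+1)^{2−1} = 1 · 3 = 3
Check (1,1) → sorted (1,1): b_i ≤ i ∀i, a PF.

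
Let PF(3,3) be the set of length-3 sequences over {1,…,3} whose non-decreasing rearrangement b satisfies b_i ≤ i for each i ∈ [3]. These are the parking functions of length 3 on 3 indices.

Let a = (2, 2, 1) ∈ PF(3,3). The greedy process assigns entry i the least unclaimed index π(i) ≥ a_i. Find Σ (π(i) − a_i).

1

Σπ(i) = 1+…+3 = 6; Σa = 2+2+1 = 5; disp = 6−5 = 1.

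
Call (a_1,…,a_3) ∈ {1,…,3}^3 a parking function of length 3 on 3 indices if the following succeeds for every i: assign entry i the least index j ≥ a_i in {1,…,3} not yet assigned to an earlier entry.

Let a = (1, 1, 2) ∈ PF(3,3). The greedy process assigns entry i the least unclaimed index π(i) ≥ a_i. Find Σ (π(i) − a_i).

2

Σπ = 3·4/2 = 6 (π permutes [3]); Σa = 1+1+2 = 4; disp = 6−4 = 2.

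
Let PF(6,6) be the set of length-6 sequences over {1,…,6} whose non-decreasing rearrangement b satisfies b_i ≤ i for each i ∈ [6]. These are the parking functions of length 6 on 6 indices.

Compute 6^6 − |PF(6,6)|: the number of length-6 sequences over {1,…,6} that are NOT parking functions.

29849

|PF| = (6+1−6)·(6+1)^{6−1} = 1×16807 = 16807 (Konheim–Weiss)
One tuple (1,1,3,6,6,5) → sorted (1,1,3,5,6,6): b_4=5>4, not a PF.
So 46656 − 16807 = 29849 fail.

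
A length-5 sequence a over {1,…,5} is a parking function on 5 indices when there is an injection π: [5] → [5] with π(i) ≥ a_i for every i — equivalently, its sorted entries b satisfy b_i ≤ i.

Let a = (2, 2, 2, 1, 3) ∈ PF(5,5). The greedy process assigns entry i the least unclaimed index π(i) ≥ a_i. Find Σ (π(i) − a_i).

Σπ = 5·6/2 = 15 (π permutes [5]); Σa = 2+2+2+1+3 = 10; disp = 15−10 = 5.

5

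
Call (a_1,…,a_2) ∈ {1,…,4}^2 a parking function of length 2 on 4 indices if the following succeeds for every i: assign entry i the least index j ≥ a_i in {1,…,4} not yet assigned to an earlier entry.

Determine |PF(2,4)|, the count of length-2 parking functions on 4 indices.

#PF = (5−2)·5^(2−1) = 3 · 5 = 15
Check (3,1) → sorted (1,3): b_i ≤ 2+i ∀i, a PF.

15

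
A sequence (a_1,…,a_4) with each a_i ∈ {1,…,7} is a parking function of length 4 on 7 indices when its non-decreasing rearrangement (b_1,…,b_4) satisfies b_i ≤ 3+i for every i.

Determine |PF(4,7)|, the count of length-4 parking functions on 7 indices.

2048

|PF(4,7)| = 4·8^3 = 4·512 = 2048 (Konheim–Weiss)
Check (3,6,2,6) → sorted (2,3,6,6): b_i ≤ 3+i ∀i, a PF.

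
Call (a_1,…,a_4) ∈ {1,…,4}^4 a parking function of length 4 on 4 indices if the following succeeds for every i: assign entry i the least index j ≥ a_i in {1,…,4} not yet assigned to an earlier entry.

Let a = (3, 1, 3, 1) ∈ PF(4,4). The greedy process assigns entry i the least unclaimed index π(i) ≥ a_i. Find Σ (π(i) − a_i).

Σπ = 10 ({1..4} each once); Σa = 3+1+3+1 = 8; disp = 10−8 = 2.

2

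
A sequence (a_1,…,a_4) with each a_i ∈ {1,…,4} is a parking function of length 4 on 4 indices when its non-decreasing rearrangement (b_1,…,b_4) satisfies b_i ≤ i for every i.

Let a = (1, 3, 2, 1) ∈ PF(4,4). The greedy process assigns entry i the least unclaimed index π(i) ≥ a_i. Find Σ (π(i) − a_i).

3

Σπ = 4·5/2 = 10 (π permutes [4]); Σa = 1+3+2+1 = 7; disp = 10−7 = 3.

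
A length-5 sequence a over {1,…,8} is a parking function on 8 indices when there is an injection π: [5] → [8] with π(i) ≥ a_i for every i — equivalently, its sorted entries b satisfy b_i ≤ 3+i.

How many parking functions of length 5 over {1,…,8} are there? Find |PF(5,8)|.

#PF = (9−5)·9^(5−1) = 4×6561 = 26244 [KW]
Check (1,3,8,1,6) → sorted (1,1,3,6,8): b_i ≤ 3+i ∀i, a PF.

26244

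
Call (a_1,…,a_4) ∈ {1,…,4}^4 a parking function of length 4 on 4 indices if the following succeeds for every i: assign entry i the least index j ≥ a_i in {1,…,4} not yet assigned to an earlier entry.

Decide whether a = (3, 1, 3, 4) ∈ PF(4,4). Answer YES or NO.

NO

Sorted: b = (1, 3, 3, 4).
  b_1=1 ≤ 1
  b_2=3 > 2
  fails at i=2 ⇒ NO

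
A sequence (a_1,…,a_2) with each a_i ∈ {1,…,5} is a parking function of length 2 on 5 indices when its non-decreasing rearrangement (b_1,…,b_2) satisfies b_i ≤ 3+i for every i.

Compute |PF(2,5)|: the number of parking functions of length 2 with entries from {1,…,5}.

24

|PF| = 4·6^1 = 4 · 6 = 24 (Pollak)
One tuple (4,2) → sorted (2,4): b_i ≤ 3+i ∀i, a PF.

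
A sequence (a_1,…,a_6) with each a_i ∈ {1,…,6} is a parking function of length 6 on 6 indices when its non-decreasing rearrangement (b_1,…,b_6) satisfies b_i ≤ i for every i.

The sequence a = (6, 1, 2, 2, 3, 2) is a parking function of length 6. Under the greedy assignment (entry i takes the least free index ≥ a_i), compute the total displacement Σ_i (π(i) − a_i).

Σπ = 21 ({1..6} each once); Σa = 6+1+2+2+3+2 = 16; disp = 21−16 = 5.

5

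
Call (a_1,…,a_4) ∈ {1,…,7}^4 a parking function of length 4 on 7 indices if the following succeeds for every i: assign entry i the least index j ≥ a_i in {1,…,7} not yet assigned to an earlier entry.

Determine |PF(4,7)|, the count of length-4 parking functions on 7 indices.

|PF(4,7)| = (7+1−4)·(7+1)^{4−1} = 4×512 = 2048
E.g. (3,1,6,1) → sorted (1,1,3,6): b_i ≤ 3+i ∀i, a PF.

2048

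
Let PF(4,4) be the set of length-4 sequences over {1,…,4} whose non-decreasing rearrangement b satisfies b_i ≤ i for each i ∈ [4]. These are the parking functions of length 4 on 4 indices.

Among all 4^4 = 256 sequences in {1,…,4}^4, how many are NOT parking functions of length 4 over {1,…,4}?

#PF = (4+1−4)·(4+1)^{4−1} = 1×125 = 125 (Pollak)
One tuple (3,3,3,4) → sorted (3,3,3,4): b_1=3>1, not a PF.
4^4 − 125 = 256 − 125 = 131

131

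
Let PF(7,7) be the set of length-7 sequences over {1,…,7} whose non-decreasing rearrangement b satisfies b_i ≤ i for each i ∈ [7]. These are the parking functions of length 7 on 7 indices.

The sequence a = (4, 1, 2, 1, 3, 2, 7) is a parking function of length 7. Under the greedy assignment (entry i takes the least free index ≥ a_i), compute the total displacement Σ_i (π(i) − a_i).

Σπ = 7·8/2 = 28 (π permutes [7]); Σa = 4+1+2+1+3+2+7 = 20; disp = 28−20 = 8.

8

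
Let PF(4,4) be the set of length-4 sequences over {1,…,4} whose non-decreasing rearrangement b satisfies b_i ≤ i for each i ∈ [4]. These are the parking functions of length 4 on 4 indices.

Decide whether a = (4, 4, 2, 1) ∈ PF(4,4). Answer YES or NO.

Order a: b = (1, 2, 4, 4).
  b_1=1 ≤ 1
  b_2=2 ≤ 2
  b_3=4 > 3
  fails at i=3 ⇒ NO

NO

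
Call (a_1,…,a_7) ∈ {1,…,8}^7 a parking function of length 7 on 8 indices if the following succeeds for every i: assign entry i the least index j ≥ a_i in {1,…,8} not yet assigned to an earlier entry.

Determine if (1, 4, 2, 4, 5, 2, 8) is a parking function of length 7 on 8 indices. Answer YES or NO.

YES

Sorted: b = (1, 2, 2, 4, 4, 5, 8).
  b_1=1 ≤ 2
  b_2=2 ≤ 3
  b_3=2 ≤ 4
  b_4=4 ≤ 5
  b_5=4 ≤ 6
  b_6=5 ≤ 7
  b_7=8 ≤ 8
All bounds hold ⇒ YES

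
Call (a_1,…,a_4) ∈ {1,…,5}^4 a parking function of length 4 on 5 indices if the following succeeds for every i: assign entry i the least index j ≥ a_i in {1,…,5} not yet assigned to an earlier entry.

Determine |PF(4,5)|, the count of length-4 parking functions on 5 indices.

432

|PF(4,5)| = (5−4+1)·(5+1)^(4−1) = 2·216 = 432 (Pollak)
One tuple (1,1,2,4) → sorted (1,1,2,4): b_i ≤ 1+i ∀i, a PF.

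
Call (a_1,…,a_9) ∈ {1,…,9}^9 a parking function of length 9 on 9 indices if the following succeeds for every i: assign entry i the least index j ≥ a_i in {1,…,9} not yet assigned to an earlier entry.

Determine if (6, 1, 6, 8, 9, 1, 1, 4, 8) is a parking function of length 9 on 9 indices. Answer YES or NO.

NO

Rearranged: b = (1, 1, 1, 4, 6, 6, 8, 8, 9).
  b_1=1 ≤ 1
  b_2=1 ≤ 2
  b_3=1 ≤ 3
  b_4=4 ≤ 4
  b_5=6 > 5
  fails at i=5 ⇒ NO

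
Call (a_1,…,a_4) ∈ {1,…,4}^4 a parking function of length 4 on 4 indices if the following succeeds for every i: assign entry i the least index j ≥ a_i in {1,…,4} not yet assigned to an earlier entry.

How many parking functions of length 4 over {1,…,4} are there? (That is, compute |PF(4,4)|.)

|PF(4,4)| = (4+1−4)·(4+1)^{4−1} = 1·125 = 125 (Pollak)
Check (1,1,3,3) → sorted (1,1,3,3): b_i ≤ i ∀i, a PF.

125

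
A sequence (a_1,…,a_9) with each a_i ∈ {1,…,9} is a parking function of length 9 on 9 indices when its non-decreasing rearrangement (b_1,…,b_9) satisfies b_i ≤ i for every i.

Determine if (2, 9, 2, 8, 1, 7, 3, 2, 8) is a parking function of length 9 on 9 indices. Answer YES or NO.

Sorted: b = (1, 2, 2, 2, 3, 7, 8, 8, 9).
  b_1=1 ≤ 1
  b_2=2 ≤ 2
  b_3=2 ≤ 3
  b_4=2 ≤ 4
  b_5=3 ≤ 5
  b_6=7 > 6
  fails at i=6 ⇒ NO

NO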